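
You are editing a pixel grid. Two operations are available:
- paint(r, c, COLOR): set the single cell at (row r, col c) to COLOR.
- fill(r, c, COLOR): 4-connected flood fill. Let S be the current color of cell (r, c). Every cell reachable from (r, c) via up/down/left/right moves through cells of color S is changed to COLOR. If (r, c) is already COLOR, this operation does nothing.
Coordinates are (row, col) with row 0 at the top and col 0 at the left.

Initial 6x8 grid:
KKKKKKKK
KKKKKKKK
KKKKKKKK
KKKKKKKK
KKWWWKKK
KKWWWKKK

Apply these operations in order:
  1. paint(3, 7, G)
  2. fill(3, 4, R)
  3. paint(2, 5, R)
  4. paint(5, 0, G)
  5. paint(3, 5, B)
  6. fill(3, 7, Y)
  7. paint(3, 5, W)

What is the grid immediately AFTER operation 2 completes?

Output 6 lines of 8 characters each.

Answer: RRRRRRRR
RRRRRRRR
RRRRRRRR
RRRRRRRG
RRWWWRRR
RRWWWRRR

Derivation:
After op 1 paint(3,7,G):
KKKKKKKK
KKKKKKKK
KKKKKKKK
KKKKKKKG
KKWWWKKK
KKWWWKKK
After op 2 fill(3,4,R) [41 cells changed]:
RRRRRRRR
RRRRRRRR
RRRRRRRR
RRRRRRRG
RRWWWRRR
RRWWWRRR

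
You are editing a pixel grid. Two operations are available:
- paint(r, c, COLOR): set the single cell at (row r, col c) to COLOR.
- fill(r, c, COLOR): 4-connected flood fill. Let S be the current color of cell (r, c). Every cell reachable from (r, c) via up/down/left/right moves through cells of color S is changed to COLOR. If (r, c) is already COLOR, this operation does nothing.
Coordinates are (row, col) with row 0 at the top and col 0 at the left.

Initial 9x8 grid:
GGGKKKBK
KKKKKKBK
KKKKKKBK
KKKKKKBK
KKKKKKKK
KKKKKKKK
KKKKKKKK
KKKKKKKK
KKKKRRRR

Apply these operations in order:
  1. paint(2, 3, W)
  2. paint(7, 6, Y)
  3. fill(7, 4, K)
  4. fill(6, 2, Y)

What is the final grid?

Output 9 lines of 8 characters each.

After op 1 paint(2,3,W):
GGGKKKBK
KKKKKKBK
KKKWKKBK
KKKKKKBK
KKKKKKKK
KKKKKKKK
KKKKKKKK
KKKKKKKK
KKKKRRRR
After op 2 paint(7,6,Y):
GGGKKKBK
KKKKKKBK
KKKWKKBK
KKKKKKBK
KKKKKKKK
KKKKKKKK
KKKKKKKK
KKKKKKYK
KKKKRRRR
After op 3 fill(7,4,K) [0 cells changed]:
GGGKKKBK
KKKKKKBK
KKKWKKBK
KKKKKKBK
KKKKKKKK
KKKKKKKK
KKKKKKKK
KKKKKKYK
KKKKRRRR
After op 4 fill(6,2,Y) [59 cells changed]:
GGGYYYBY
YYYYYYBY
YYYWYYBY
YYYYYYBY
YYYYYYYY
YYYYYYYY
YYYYYYYY
YYYYYYYY
YYYYRRRR

Answer: GGGYYYBY
YYYYYYBY
YYYWYYBY
YYYYYYBY
YYYYYYYY
YYYYYYYY
YYYYYYYY
YYYYYYYY
YYYYRRRR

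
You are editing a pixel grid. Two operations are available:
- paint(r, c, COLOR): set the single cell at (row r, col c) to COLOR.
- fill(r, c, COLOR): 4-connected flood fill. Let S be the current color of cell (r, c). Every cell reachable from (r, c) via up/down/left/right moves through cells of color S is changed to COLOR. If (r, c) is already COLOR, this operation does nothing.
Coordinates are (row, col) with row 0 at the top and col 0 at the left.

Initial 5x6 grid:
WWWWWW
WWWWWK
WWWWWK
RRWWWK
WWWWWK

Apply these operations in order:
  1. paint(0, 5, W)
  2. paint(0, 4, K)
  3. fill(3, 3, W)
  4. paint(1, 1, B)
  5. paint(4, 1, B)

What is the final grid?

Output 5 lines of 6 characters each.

After op 1 paint(0,5,W):
WWWWWW
WWWWWK
WWWWWK
RRWWWK
WWWWWK
After op 2 paint(0,4,K):
WWWWKW
WWWWWK
WWWWWK
RRWWWK
WWWWWK
After op 3 fill(3,3,W) [0 cells changed]:
WWWWKW
WWWWWK
WWWWWK
RRWWWK
WWWWWK
After op 4 paint(1,1,B):
WWWWKW
WBWWWK
WWWWWK
RRWWWK
WWWWWK
After op 5 paint(4,1,B):
WWWWKW
WBWWWK
WWWWWK
RRWWWK
WBWWWK

Answer: WWWWKW
WBWWWK
WWWWWK
RRWWWK
WBWWWK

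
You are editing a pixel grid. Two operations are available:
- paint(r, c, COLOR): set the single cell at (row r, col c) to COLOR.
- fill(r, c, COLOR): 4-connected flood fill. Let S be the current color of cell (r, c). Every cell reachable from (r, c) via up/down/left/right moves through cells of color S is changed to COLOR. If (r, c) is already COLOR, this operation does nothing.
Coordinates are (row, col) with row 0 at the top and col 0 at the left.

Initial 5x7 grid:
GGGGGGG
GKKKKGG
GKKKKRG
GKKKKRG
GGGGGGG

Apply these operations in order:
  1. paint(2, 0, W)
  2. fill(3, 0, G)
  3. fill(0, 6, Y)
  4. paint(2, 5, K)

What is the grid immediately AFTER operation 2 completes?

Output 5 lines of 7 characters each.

Answer: GGGGGGG
GKKKKGG
WKKKKRG
GKKKKRG
GGGGGGG

Derivation:
After op 1 paint(2,0,W):
GGGGGGG
GKKKKGG
WKKKKRG
GKKKKRG
GGGGGGG
After op 2 fill(3,0,G) [0 cells changed]:
GGGGGGG
GKKKKGG
WKKKKRG
GKKKKRG
GGGGGGG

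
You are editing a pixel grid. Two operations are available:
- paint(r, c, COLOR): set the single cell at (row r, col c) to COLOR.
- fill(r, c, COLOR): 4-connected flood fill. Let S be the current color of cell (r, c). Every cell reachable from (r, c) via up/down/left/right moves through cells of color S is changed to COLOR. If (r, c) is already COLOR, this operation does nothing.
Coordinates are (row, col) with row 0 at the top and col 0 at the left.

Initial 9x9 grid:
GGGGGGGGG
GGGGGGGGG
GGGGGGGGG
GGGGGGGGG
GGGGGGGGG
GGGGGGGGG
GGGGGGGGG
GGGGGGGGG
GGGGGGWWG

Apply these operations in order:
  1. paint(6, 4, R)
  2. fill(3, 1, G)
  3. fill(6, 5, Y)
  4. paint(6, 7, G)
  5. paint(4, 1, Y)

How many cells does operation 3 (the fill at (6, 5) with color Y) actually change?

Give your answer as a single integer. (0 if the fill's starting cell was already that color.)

After op 1 paint(6,4,R):
GGGGGGGGG
GGGGGGGGG
GGGGGGGGG
GGGGGGGGG
GGGGGGGGG
GGGGGGGGG
GGGGRGGGG
GGGGGGGGG
GGGGGGWWG
After op 2 fill(3,1,G) [0 cells changed]:
GGGGGGGGG
GGGGGGGGG
GGGGGGGGG
GGGGGGGGG
GGGGGGGGG
GGGGGGGGG
GGGGRGGGG
GGGGGGGGG
GGGGGGWWG
After op 3 fill(6,5,Y) [78 cells changed]:
YYYYYYYYY
YYYYYYYYY
YYYYYYYYY
YYYYYYYYY
YYYYYYYYY
YYYYYYYYY
YYYYRYYYY
YYYYYYYYY
YYYYYYWWY

Answer: 78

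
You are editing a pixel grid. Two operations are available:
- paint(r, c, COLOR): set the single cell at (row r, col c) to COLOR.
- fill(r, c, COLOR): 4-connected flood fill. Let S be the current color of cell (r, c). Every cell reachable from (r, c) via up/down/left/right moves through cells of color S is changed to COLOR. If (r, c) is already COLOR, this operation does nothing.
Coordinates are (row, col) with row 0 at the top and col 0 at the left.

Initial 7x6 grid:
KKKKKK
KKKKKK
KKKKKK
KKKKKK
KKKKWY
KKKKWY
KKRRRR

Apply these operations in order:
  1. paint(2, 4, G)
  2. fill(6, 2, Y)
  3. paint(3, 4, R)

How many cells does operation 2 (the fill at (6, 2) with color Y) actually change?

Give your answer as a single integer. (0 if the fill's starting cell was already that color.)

After op 1 paint(2,4,G):
KKKKKK
KKKKKK
KKKKGK
KKKKKK
KKKKWY
KKKKWY
KKRRRR
After op 2 fill(6,2,Y) [4 cells changed]:
KKKKKK
KKKKKK
KKKKGK
KKKKKK
KKKKWY
KKKKWY
KKYYYY

Answer: 4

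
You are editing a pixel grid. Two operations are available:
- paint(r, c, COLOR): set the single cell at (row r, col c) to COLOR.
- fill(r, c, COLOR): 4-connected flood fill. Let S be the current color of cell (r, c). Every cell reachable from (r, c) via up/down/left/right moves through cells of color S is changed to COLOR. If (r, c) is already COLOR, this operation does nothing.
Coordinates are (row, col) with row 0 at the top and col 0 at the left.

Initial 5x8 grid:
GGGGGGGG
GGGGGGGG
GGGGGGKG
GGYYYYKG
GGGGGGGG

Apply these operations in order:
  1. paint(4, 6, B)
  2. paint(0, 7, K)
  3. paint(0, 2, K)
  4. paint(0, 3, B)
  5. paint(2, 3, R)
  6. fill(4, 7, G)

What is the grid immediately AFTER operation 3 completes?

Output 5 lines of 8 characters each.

After op 1 paint(4,6,B):
GGGGGGGG
GGGGGGGG
GGGGGGKG
GGYYYYKG
GGGGGGBG
After op 2 paint(0,7,K):
GGGGGGGK
GGGGGGGG
GGGGGGKG
GGYYYYKG
GGGGGGBG
After op 3 paint(0,2,K):
GGKGGGGK
GGGGGGGG
GGGGGGKG
GGYYYYKG
GGGGGGBG

Answer: GGKGGGGK
GGGGGGGG
GGGGGGKG
GGYYYYKG
GGGGGGBG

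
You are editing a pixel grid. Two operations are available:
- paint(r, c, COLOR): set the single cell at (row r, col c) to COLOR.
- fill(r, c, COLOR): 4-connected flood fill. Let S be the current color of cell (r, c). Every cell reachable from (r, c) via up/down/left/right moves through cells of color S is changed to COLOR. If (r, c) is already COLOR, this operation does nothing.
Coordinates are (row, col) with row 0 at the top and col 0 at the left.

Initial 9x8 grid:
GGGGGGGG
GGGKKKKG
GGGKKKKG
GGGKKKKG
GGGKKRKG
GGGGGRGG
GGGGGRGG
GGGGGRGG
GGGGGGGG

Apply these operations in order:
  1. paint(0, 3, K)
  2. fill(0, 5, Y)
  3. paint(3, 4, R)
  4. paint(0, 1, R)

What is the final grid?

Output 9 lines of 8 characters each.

Answer: YRYKYYYY
YYYKKKKY
YYYKKKKY
YYYKRKKY
YYYKKRKY
YYYYYRYY
YYYYYRYY
YYYYYRYY
YYYYYYYY

Derivation:
After op 1 paint(0,3,K):
GGGKGGGG
GGGKKKKG
GGGKKKKG
GGGKKKKG
GGGKKRKG
GGGGGRGG
GGGGGRGG
GGGGGRGG
GGGGGGGG
After op 2 fill(0,5,Y) [52 cells changed]:
YYYKYYYY
YYYKKKKY
YYYKKKKY
YYYKKKKY
YYYKKRKY
YYYYYRYY
YYYYYRYY
YYYYYRYY
YYYYYYYY
After op 3 paint(3,4,R):
YYYKYYYY
YYYKKKKY
YYYKKKKY
YYYKRKKY
YYYKKRKY
YYYYYRYY
YYYYYRYY
YYYYYRYY
YYYYYYYY
After op 4 paint(0,1,R):
YRYKYYYY
YYYKKKKY
YYYKKKKY
YYYKRKKY
YYYKKRKY
YYYYYRYY
YYYYYRYY
YYYYYRYY
YYYYYYYY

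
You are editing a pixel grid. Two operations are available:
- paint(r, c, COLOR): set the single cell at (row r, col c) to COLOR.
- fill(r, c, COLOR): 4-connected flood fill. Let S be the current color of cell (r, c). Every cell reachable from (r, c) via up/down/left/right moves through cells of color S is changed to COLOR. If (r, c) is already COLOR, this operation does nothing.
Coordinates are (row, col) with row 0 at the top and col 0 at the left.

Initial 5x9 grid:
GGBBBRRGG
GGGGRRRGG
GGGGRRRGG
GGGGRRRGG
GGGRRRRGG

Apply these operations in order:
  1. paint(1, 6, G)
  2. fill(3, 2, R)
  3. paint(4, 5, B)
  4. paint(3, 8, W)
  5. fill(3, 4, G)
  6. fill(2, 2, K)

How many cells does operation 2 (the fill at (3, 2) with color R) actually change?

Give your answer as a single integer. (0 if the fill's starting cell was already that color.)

After op 1 paint(1,6,G):
GGBBBRRGG
GGGGRRGGG
GGGGRRRGG
GGGGRRRGG
GGGRRRRGG
After op 2 fill(3,2,R) [17 cells changed]:
RRBBBRRGG
RRRRRRGGG
RRRRRRRGG
RRRRRRRGG
RRRRRRRGG

Answer: 17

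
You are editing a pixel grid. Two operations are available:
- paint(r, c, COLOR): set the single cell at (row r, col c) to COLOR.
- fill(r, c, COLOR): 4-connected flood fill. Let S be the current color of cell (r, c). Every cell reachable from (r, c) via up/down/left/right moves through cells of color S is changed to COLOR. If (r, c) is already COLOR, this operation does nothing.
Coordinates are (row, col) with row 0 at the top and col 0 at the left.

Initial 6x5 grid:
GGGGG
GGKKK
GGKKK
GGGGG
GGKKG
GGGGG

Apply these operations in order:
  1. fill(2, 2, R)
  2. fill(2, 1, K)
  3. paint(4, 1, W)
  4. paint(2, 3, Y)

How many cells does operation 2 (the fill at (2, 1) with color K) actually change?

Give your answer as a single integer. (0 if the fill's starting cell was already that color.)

Answer: 22

Derivation:
After op 1 fill(2,2,R) [6 cells changed]:
GGGGG
GGRRR
GGRRR
GGGGG
GGKKG
GGGGG
After op 2 fill(2,1,K) [22 cells changed]:
KKKKK
KKRRR
KKRRR
KKKKK
KKKKK
KKKKK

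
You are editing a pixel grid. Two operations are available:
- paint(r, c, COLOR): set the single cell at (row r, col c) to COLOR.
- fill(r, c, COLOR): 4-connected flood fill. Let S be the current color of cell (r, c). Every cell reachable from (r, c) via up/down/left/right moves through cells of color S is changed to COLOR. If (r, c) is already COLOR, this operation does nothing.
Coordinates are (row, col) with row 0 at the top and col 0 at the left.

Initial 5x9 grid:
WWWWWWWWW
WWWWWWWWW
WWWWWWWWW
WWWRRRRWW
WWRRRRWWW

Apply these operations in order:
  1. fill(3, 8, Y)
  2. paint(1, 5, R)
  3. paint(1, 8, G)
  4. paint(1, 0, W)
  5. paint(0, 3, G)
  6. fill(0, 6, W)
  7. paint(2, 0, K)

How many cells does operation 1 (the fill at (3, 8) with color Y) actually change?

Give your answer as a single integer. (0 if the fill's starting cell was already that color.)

After op 1 fill(3,8,Y) [37 cells changed]:
YYYYYYYYY
YYYYYYYYY
YYYYYYYYY
YYYRRRRYY
YYRRRRYYY

Answer: 37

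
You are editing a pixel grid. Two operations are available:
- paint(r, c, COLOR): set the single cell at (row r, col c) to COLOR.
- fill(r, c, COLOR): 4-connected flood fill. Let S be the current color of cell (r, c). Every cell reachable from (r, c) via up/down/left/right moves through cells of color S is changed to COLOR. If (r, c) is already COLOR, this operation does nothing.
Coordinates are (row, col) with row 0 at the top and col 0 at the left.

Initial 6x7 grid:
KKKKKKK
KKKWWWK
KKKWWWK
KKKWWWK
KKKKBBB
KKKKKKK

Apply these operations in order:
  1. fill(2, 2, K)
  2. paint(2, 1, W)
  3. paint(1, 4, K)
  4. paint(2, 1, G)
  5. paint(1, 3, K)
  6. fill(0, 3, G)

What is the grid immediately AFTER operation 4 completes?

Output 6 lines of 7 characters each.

Answer: KKKKKKK
KKKWKWK
KGKWWWK
KKKWWWK
KKKKBBB
KKKKKKK

Derivation:
After op 1 fill(2,2,K) [0 cells changed]:
KKKKKKK
KKKWWWK
KKKWWWK
KKKWWWK
KKKKBBB
KKKKKKK
After op 2 paint(2,1,W):
KKKKKKK
KKKWWWK
KWKWWWK
KKKWWWK
KKKKBBB
KKKKKKK
After op 3 paint(1,4,K):
KKKKKKK
KKKWKWK
KWKWWWK
KKKWWWK
KKKKBBB
KKKKKKK
After op 4 paint(2,1,G):
KKKKKKK
KKKWKWK
KGKWWWK
KKKWWWK
KKKKBBB
KKKKKKK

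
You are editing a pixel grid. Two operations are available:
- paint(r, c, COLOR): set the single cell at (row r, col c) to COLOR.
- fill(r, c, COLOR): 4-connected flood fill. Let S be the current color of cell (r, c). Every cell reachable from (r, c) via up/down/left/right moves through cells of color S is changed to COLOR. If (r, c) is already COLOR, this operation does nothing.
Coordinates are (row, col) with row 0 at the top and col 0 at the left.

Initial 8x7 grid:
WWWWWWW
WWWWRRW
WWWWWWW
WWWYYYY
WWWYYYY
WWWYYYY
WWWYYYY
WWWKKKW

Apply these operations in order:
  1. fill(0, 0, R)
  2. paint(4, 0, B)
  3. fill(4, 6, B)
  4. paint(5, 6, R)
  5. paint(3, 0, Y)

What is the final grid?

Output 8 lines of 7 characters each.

Answer: RRRRRRR
RRRRRRR
RRRRRRR
YRRBBBB
BRRBBBB
RRRBBBR
RRRBBBB
RRRKKKW

Derivation:
After op 1 fill(0,0,R) [34 cells changed]:
RRRRRRR
RRRRRRR
RRRRRRR
RRRYYYY
RRRYYYY
RRRYYYY
RRRYYYY
RRRKKKW
After op 2 paint(4,0,B):
RRRRRRR
RRRRRRR
RRRRRRR
RRRYYYY
BRRYYYY
RRRYYYY
RRRYYYY
RRRKKKW
After op 3 fill(4,6,B) [16 cells changed]:
RRRRRRR
RRRRRRR
RRRRRRR
RRRBBBB
BRRBBBB
RRRBBBB
RRRBBBB
RRRKKKW
After op 4 paint(5,6,R):
RRRRRRR
RRRRRRR
RRRRRRR
RRRBBBB
BRRBBBB
RRRBBBR
RRRBBBB
RRRKKKW
After op 5 paint(3,0,Y):
RRRRRRR
RRRRRRR
RRRRRRR
YRRBBBB
BRRBBBB
RRRBBBR
RRRBBBB
RRRKKKW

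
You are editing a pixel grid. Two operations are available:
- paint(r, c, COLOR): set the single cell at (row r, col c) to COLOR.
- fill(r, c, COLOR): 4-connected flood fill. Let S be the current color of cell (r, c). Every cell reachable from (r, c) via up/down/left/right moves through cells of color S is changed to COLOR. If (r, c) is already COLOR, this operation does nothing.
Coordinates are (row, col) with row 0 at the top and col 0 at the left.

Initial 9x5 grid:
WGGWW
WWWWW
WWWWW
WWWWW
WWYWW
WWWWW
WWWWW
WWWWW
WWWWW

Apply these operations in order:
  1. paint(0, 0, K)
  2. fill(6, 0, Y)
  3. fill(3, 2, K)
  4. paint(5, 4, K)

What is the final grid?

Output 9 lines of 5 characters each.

Answer: KGGKK
KKKKK
KKKKK
KKKKK
KKKKK
KKKKK
KKKKK
KKKKK
KKKKK

Derivation:
After op 1 paint(0,0,K):
KGGWW
WWWWW
WWWWW
WWWWW
WWYWW
WWWWW
WWWWW
WWWWW
WWWWW
After op 2 fill(6,0,Y) [41 cells changed]:
KGGYY
YYYYY
YYYYY
YYYYY
YYYYY
YYYYY
YYYYY
YYYYY
YYYYY
After op 3 fill(3,2,K) [42 cells changed]:
KGGKK
KKKKK
KKKKK
KKKKK
KKKKK
KKKKK
KKKKK
KKKKK
KKKKK
After op 4 paint(5,4,K):
KGGKK
KKKKK
KKKKK
KKKKK
KKKKK
KKKKK
KKKKK
KKKKK
KKKKK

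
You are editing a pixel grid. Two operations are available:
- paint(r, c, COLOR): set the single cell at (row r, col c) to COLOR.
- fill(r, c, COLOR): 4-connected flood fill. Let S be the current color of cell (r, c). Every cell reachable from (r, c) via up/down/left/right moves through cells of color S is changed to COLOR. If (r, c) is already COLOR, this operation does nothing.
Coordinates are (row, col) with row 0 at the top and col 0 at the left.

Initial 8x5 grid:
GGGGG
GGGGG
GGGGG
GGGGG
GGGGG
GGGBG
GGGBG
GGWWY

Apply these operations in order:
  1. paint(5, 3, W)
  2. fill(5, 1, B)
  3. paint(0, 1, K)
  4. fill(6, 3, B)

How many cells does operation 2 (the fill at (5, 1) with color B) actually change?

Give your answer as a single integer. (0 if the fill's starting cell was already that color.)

Answer: 35

Derivation:
After op 1 paint(5,3,W):
GGGGG
GGGGG
GGGGG
GGGGG
GGGGG
GGGWG
GGGBG
GGWWY
After op 2 fill(5,1,B) [35 cells changed]:
BBBBB
BBBBB
BBBBB
BBBBB
BBBBB
BBBWB
BBBBB
BBWWY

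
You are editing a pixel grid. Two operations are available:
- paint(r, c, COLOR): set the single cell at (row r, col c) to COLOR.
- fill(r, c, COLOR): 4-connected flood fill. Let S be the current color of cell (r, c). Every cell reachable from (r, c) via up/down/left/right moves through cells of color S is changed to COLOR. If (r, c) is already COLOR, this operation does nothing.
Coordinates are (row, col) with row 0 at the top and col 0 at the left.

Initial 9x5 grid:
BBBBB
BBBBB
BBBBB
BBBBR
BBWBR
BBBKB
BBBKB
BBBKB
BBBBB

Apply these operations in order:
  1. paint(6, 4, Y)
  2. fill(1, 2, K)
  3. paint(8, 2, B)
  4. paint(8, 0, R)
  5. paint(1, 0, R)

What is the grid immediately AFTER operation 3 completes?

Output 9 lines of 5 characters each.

After op 1 paint(6,4,Y):
BBBBB
BBBBB
BBBBB
BBBBR
BBWBR
BBBKB
BBBKY
BBBKB
BBBBB
After op 2 fill(1,2,K) [37 cells changed]:
KKKKK
KKKKK
KKKKK
KKKKR
KKWKR
KKKKB
KKKKY
KKKKK
KKKKK
After op 3 paint(8,2,B):
KKKKK
KKKKK
KKKKK
KKKKR
KKWKR
KKKKB
KKKKY
KKKKK
KKBKK

Answer: KKKKK
KKKKK
KKKKK
KKKKR
KKWKR
KKKKB
KKKKY
KKKKK
KKBKK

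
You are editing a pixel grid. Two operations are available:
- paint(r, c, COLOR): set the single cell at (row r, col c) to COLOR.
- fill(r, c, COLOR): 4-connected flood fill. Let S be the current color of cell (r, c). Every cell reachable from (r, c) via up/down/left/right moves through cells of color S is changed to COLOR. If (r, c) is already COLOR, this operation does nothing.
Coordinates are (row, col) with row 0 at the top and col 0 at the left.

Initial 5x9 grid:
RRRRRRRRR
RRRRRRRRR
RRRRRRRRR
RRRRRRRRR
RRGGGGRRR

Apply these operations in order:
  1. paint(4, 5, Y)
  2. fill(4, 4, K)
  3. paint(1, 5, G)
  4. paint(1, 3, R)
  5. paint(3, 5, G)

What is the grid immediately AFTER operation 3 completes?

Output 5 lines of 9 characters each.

Answer: RRRRRRRRR
RRRRRGRRR
RRRRRRRRR
RRRRRRRRR
RRKKKYRRR

Derivation:
After op 1 paint(4,5,Y):
RRRRRRRRR
RRRRRRRRR
RRRRRRRRR
RRRRRRRRR
RRGGGYRRR
After op 2 fill(4,4,K) [3 cells changed]:
RRRRRRRRR
RRRRRRRRR
RRRRRRRRR
RRRRRRRRR
RRKKKYRRR
After op 3 paint(1,5,G):
RRRRRRRRR
RRRRRGRRR
RRRRRRRRR
RRRRRRRRR
RRKKKYRRR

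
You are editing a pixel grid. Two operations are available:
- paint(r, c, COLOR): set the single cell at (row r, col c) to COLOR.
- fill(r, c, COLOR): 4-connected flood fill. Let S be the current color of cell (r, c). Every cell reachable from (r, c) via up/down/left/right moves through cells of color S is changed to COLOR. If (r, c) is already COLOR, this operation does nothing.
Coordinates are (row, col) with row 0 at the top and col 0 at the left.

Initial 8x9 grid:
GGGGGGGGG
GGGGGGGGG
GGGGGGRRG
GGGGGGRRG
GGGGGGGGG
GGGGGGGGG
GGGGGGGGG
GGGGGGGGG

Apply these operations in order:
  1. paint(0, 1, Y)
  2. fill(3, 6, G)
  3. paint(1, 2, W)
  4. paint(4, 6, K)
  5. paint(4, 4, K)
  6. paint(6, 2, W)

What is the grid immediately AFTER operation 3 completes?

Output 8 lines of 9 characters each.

After op 1 paint(0,1,Y):
GYGGGGGGG
GGGGGGGGG
GGGGGGRRG
GGGGGGRRG
GGGGGGGGG
GGGGGGGGG
GGGGGGGGG
GGGGGGGGG
After op 2 fill(3,6,G) [4 cells changed]:
GYGGGGGGG
GGGGGGGGG
GGGGGGGGG
GGGGGGGGG
GGGGGGGGG
GGGGGGGGG
GGGGGGGGG
GGGGGGGGG
After op 3 paint(1,2,W):
GYGGGGGGG
GGWGGGGGG
GGGGGGGGG
GGGGGGGGG
GGGGGGGGG
GGGGGGGGG
GGGGGGGGG
GGGGGGGGG

Answer: GYGGGGGGG
GGWGGGGGG
GGGGGGGGG
GGGGGGGGG
GGGGGGGGG
GGGGGGGGG
GGGGGGGGG
GGGGGGGGG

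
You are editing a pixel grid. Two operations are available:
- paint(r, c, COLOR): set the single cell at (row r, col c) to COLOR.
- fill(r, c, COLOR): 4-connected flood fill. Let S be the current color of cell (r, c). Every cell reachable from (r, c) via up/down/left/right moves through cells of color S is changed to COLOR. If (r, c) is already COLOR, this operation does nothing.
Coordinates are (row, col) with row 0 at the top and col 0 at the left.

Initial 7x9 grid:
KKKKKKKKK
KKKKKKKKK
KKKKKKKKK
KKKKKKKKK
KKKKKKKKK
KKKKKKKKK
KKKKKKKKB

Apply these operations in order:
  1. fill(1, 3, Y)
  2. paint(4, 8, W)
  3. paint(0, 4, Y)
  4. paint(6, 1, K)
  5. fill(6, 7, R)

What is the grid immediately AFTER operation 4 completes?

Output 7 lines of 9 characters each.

After op 1 fill(1,3,Y) [62 cells changed]:
YYYYYYYYY
YYYYYYYYY
YYYYYYYYY
YYYYYYYYY
YYYYYYYYY
YYYYYYYYY
YYYYYYYYB
After op 2 paint(4,8,W):
YYYYYYYYY
YYYYYYYYY
YYYYYYYYY
YYYYYYYYY
YYYYYYYYW
YYYYYYYYY
YYYYYYYYB
After op 3 paint(0,4,Y):
YYYYYYYYY
YYYYYYYYY
YYYYYYYYY
YYYYYYYYY
YYYYYYYYW
YYYYYYYYY
YYYYYYYYB
After op 4 paint(6,1,K):
YYYYYYYYY
YYYYYYYYY
YYYYYYYYY
YYYYYYYYY
YYYYYYYYW
YYYYYYYYY
YKYYYYYYB

Answer: YYYYYYYYY
YYYYYYYYY
YYYYYYYYY
YYYYYYYYY
YYYYYYYYW
YYYYYYYYY
YKYYYYYYB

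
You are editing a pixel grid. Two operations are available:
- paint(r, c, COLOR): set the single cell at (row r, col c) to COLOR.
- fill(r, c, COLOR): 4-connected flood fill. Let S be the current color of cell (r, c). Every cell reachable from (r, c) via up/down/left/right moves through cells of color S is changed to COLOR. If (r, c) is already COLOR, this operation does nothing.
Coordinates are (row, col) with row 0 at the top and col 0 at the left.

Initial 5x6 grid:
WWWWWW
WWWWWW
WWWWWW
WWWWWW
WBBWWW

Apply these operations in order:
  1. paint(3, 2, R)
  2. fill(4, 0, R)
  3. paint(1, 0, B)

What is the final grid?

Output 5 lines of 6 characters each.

Answer: RRRRRR
BRRRRR
RRRRRR
RRRRRR
RBBRRR

Derivation:
After op 1 paint(3,2,R):
WWWWWW
WWWWWW
WWWWWW
WWRWWW
WBBWWW
After op 2 fill(4,0,R) [27 cells changed]:
RRRRRR
RRRRRR
RRRRRR
RRRRRR
RBBRRR
After op 3 paint(1,0,B):
RRRRRR
BRRRRR
RRRRRR
RRRRRR
RBBRRR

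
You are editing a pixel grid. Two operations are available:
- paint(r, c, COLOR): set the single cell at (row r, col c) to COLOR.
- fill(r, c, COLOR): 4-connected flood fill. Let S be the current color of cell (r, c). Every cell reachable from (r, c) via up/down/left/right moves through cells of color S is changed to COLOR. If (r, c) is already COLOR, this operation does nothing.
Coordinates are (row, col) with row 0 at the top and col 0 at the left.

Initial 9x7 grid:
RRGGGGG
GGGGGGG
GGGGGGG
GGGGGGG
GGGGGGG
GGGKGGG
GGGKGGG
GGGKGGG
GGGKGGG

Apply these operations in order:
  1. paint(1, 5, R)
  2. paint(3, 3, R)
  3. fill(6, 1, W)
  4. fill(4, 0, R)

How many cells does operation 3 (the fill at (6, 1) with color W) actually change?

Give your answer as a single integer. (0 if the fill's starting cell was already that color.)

After op 1 paint(1,5,R):
RRGGGGG
GGGGGRG
GGGGGGG
GGGGGGG
GGGGGGG
GGGKGGG
GGGKGGG
GGGKGGG
GGGKGGG
After op 2 paint(3,3,R):
RRGGGGG
GGGGGRG
GGGGGGG
GGGRGGG
GGGGGGG
GGGKGGG
GGGKGGG
GGGKGGG
GGGKGGG
After op 3 fill(6,1,W) [55 cells changed]:
RRWWWWW
WWWWWRW
WWWWWWW
WWWRWWW
WWWWWWW
WWWKWWW
WWWKWWW
WWWKWWW
WWWKWWW

Answer: 55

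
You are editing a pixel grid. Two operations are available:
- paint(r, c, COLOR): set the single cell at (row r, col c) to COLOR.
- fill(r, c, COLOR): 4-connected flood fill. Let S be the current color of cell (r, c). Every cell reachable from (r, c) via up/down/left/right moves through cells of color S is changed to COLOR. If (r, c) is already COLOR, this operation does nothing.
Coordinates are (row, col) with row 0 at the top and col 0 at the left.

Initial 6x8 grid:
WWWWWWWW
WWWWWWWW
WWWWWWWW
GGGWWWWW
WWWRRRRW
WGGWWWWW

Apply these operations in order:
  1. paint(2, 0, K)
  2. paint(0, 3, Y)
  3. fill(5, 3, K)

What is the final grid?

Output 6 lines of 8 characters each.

After op 1 paint(2,0,K):
WWWWWWWW
WWWWWWWW
KWWWWWWW
GGGWWWWW
WWWRRRRW
WGGWWWWW
After op 2 paint(0,3,Y):
WWWYWWWW
WWWWWWWW
KWWWWWWW
GGGWWWWW
WWWRRRRW
WGGWWWWW
After op 3 fill(5,3,K) [33 cells changed]:
KKKYKKKK
KKKKKKKK
KKKKKKKK
GGGKKKKK
WWWRRRRK
WGGKKKKK

Answer: KKKYKKKK
KKKKKKKK
KKKKKKKK
GGGKKKKK
WWWRRRRK
WGGKKKKK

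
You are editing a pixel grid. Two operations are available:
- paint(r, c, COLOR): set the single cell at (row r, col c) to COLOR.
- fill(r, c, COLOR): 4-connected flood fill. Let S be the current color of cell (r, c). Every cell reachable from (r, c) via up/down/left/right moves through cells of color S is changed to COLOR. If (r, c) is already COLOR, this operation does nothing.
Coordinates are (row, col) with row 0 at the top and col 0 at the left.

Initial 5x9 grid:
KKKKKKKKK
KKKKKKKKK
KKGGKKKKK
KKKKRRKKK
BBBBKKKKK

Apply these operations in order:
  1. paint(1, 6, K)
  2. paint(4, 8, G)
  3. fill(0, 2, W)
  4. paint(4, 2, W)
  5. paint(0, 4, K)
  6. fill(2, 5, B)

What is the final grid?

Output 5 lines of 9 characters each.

After op 1 paint(1,6,K):
KKKKKKKKK
KKKKKKKKK
KKGGKKKKK
KKKKRRKKK
BBBBKKKKK
After op 2 paint(4,8,G):
KKKKKKKKK
KKKKKKKKK
KKGGKKKKK
KKKKRRKKK
BBBBKKKKG
After op 3 fill(0,2,W) [36 cells changed]:
WWWWWWWWW
WWWWWWWWW
WWGGWWWWW
WWWWRRWWW
BBBBWWWWG
After op 4 paint(4,2,W):
WWWWWWWWW
WWWWWWWWW
WWGGWWWWW
WWWWRRWWW
BBWBWWWWG
After op 5 paint(0,4,K):
WWWWKWWWW
WWWWWWWWW
WWGGWWWWW
WWWWRRWWW
BBWBWWWWG
After op 6 fill(2,5,B) [36 cells changed]:
BBBBKBBBB
BBBBBBBBB
BBGGBBBBB
BBBBRRBBB
BBBBBBBBG

Answer: BBBBKBBBB
BBBBBBBBB
BBGGBBBBB
BBBBRRBBB
BBBBBBBBG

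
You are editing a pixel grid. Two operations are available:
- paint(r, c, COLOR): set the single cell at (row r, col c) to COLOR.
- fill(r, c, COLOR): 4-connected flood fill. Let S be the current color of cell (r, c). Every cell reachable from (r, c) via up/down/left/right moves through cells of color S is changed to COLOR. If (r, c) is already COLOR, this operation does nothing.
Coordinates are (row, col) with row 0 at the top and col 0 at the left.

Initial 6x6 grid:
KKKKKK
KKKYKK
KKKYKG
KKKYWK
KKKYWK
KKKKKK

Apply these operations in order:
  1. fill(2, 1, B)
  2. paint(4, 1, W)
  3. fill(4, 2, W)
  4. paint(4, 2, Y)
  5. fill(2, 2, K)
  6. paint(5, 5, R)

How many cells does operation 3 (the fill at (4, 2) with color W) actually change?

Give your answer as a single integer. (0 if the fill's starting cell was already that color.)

Answer: 28

Derivation:
After op 1 fill(2,1,B) [29 cells changed]:
BBBBBB
BBBYBB
BBBYBG
BBBYWB
BBBYWB
BBBBBB
After op 2 paint(4,1,W):
BBBBBB
BBBYBB
BBBYBG
BBBYWB
BWBYWB
BBBBBB
After op 3 fill(4,2,W) [28 cells changed]:
WWWWWW
WWWYWW
WWWYWG
WWWYWW
WWWYWW
WWWWWW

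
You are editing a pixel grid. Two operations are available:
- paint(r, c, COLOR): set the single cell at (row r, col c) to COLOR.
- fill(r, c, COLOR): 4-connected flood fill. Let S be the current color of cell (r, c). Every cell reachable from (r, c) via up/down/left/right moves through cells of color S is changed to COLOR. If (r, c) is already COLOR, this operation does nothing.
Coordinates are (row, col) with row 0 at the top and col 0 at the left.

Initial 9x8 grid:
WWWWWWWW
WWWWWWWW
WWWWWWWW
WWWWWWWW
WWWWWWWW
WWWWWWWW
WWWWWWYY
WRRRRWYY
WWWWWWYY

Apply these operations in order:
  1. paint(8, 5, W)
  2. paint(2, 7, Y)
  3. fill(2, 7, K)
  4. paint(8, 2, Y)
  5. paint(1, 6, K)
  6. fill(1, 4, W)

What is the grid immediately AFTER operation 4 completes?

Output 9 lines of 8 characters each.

After op 1 paint(8,5,W):
WWWWWWWW
WWWWWWWW
WWWWWWWW
WWWWWWWW
WWWWWWWW
WWWWWWWW
WWWWWWYY
WRRRRWYY
WWWWWWYY
After op 2 paint(2,7,Y):
WWWWWWWW
WWWWWWWW
WWWWWWWY
WWWWWWWW
WWWWWWWW
WWWWWWWW
WWWWWWYY
WRRRRWYY
WWWWWWYY
After op 3 fill(2,7,K) [1 cells changed]:
WWWWWWWW
WWWWWWWW
WWWWWWWK
WWWWWWWW
WWWWWWWW
WWWWWWWW
WWWWWWYY
WRRRRWYY
WWWWWWYY
After op 4 paint(8,2,Y):
WWWWWWWW
WWWWWWWW
WWWWWWWK
WWWWWWWW
WWWWWWWW
WWWWWWWW
WWWWWWYY
WRRRRWYY
WWYWWWYY

Answer: WWWWWWWW
WWWWWWWW
WWWWWWWK
WWWWWWWW
WWWWWWWW
WWWWWWWW
WWWWWWYY
WRRRRWYY
WWYWWWYY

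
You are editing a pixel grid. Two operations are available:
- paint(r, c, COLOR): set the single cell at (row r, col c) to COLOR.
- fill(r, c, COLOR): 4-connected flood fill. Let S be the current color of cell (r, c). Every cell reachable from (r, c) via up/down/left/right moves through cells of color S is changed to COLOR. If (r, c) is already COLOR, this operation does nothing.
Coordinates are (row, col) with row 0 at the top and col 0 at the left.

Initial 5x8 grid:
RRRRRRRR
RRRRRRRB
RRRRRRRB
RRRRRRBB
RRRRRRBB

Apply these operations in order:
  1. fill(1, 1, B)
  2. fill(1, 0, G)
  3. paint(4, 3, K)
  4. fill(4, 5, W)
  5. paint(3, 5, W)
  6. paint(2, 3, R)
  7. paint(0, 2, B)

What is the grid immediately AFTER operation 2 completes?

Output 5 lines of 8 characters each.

Answer: GGGGGGGG
GGGGGGGG
GGGGGGGG
GGGGGGGG
GGGGGGGG

Derivation:
After op 1 fill(1,1,B) [34 cells changed]:
BBBBBBBB
BBBBBBBB
BBBBBBBB
BBBBBBBB
BBBBBBBB
After op 2 fill(1,0,G) [40 cells changed]:
GGGGGGGG
GGGGGGGG
GGGGGGGG
GGGGGGGG
GGGGGGGG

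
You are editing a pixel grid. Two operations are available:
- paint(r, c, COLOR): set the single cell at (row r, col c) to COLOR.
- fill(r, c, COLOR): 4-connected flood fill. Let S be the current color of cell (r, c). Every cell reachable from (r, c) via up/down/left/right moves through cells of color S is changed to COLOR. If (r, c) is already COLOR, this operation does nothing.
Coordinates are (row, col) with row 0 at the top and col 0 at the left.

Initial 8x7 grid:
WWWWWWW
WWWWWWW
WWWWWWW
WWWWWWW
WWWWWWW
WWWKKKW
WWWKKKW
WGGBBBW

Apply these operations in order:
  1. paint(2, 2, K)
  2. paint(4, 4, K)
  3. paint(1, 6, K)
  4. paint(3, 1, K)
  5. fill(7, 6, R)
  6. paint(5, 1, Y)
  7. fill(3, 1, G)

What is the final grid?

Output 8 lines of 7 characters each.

After op 1 paint(2,2,K):
WWWWWWW
WWWWWWW
WWKWWWW
WWWWWWW
WWWWWWW
WWWKKKW
WWWKKKW
WGGBBBW
After op 2 paint(4,4,K):
WWWWWWW
WWWWWWW
WWKWWWW
WWWWWWW
WWWWKWW
WWWKKKW
WWWKKKW
WGGBBBW
After op 3 paint(1,6,K):
WWWWWWW
WWWWWWK
WWKWWWW
WWWWWWW
WWWWKWW
WWWKKKW
WWWKKKW
WGGBBBW
After op 4 paint(3,1,K):
WWWWWWW
WWWWWWK
WWKWWWW
WKWWWWW
WWWWKWW
WWWKKKW
WWWKKKW
WGGBBBW
After op 5 fill(7,6,R) [41 cells changed]:
RRRRRRR
RRRRRRK
RRKRRRR
RKRRRRR
RRRRKRR
RRRKKKR
RRRKKKR
RGGBBBR
After op 6 paint(5,1,Y):
RRRRRRR
RRRRRRK
RRKRRRR
RKRRRRR
RRRRKRR
RYRKKKR
RRRKKKR
RGGBBBR
After op 7 fill(3,1,G) [1 cells changed]:
RRRRRRR
RRRRRRK
RRKRRRR
RGRRRRR
RRRRKRR
RYRKKKR
RRRKKKR
RGGBBBR

Answer: RRRRRRR
RRRRRRK
RRKRRRR
RGRRRRR
RRRRKRR
RYRKKKR
RRRKKKR
RGGBBBR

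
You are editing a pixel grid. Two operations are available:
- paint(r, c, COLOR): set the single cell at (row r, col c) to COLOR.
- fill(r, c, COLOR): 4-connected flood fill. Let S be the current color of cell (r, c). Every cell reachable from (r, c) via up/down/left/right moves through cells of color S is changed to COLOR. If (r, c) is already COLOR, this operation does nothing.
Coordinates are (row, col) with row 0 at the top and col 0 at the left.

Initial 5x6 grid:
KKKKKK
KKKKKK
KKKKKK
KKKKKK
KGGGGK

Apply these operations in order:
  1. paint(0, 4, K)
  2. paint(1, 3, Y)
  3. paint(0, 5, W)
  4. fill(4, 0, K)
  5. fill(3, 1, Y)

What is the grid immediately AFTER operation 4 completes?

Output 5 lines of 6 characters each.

After op 1 paint(0,4,K):
KKKKKK
KKKKKK
KKKKKK
KKKKKK
KGGGGK
After op 2 paint(1,3,Y):
KKKKKK
KKKYKK
KKKKKK
KKKKKK
KGGGGK
After op 3 paint(0,5,W):
KKKKKW
KKKYKK
KKKKKK
KKKKKK
KGGGGK
After op 4 fill(4,0,K) [0 cells changed]:
KKKKKW
KKKYKK
KKKKKK
KKKKKK
KGGGGK

Answer: KKKKKW
KKKYKK
KKKKKK
KKKKKK
KGGGGK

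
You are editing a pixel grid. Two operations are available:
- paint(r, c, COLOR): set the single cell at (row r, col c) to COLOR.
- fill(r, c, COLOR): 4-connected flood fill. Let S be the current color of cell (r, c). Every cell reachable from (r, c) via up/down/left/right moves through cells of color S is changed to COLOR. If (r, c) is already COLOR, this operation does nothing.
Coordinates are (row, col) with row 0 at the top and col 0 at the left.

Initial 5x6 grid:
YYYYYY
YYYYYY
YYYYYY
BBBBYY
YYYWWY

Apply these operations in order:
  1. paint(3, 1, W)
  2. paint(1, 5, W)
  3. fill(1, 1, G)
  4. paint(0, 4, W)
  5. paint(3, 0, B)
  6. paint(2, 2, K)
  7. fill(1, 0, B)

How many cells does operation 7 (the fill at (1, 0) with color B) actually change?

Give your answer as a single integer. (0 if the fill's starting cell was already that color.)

Answer: 17

Derivation:
After op 1 paint(3,1,W):
YYYYYY
YYYYYY
YYYYYY
BWBBYY
YYYWWY
After op 2 paint(1,5,W):
YYYYYY
YYYYYW
YYYYYY
BWBBYY
YYYWWY
After op 3 fill(1,1,G) [20 cells changed]:
GGGGGG
GGGGGW
GGGGGG
BWBBGG
YYYWWG
After op 4 paint(0,4,W):
GGGGWG
GGGGGW
GGGGGG
BWBBGG
YYYWWG
After op 5 paint(3,0,B):
GGGGWG
GGGGGW
GGGGGG
BWBBGG
YYYWWG
After op 6 paint(2,2,K):
GGGGWG
GGGGGW
GGKGGG
BWBBGG
YYYWWG
After op 7 fill(1,0,B) [17 cells changed]:
BBBBWG
BBBBBW
BBKBBB
BWBBBB
YYYWWB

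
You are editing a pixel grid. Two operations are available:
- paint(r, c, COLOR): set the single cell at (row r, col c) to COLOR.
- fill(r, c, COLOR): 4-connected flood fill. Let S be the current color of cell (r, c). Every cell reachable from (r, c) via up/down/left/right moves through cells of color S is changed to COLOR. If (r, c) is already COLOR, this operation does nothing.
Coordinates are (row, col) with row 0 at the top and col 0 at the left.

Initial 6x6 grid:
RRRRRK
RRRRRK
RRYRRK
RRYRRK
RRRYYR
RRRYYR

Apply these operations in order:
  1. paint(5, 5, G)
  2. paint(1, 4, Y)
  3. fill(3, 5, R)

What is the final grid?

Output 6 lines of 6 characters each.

Answer: RRRRRR
RRRRYR
RRYRRR
RRYRRR
RRRYYR
RRRYYG

Derivation:
After op 1 paint(5,5,G):
RRRRRK
RRRRRK
RRYRRK
RRYRRK
RRRYYR
RRRYYG
After op 2 paint(1,4,Y):
RRRRRK
RRRRYK
RRYRRK
RRYRRK
RRRYYR
RRRYYG
After op 3 fill(3,5,R) [4 cells changed]:
RRRRRR
RRRRYR
RRYRRR
RRYRRR
RRRYYR
RRRYYG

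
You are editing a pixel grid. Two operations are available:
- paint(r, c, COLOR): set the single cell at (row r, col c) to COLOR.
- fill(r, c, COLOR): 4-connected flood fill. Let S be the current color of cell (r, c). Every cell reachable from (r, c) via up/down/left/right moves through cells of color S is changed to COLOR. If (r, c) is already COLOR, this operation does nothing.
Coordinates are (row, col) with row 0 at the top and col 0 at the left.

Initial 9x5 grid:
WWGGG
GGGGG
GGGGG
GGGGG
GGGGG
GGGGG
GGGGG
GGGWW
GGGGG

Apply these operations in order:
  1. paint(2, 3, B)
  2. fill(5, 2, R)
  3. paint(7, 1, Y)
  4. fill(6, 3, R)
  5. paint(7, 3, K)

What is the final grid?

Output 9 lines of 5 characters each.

After op 1 paint(2,3,B):
WWGGG
GGGGG
GGGBG
GGGGG
GGGGG
GGGGG
GGGGG
GGGWW
GGGGG
After op 2 fill(5,2,R) [40 cells changed]:
WWRRR
RRRRR
RRRBR
RRRRR
RRRRR
RRRRR
RRRRR
RRRWW
RRRRR
After op 3 paint(7,1,Y):
WWRRR
RRRRR
RRRBR
RRRRR
RRRRR
RRRRR
RRRRR
RYRWW
RRRRR
After op 4 fill(6,3,R) [0 cells changed]:
WWRRR
RRRRR
RRRBR
RRRRR
RRRRR
RRRRR
RRRRR
RYRWW
RRRRR
After op 5 paint(7,3,K):
WWRRR
RRRRR
RRRBR
RRRRR
RRRRR
RRRRR
RRRRR
RYRKW
RRRRR

Answer: WWRRR
RRRRR
RRRBR
RRRRR
RRRRR
RRRRR
RRRRR
RYRKW
RRRRR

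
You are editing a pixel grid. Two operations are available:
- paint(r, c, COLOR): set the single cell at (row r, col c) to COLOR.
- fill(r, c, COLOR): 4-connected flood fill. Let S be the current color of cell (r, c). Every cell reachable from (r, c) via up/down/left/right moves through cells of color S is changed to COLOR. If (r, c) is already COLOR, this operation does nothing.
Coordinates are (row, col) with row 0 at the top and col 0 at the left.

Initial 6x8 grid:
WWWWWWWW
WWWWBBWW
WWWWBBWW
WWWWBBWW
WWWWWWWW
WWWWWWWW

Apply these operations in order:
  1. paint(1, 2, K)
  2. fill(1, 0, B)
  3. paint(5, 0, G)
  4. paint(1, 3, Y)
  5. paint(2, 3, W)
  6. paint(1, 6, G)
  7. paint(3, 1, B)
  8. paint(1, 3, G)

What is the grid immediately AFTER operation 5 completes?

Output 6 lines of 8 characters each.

Answer: BBBBBBBB
BBKYBBBB
BBBWBBBB
BBBBBBBB
BBBBBBBB
GBBBBBBB

Derivation:
After op 1 paint(1,2,K):
WWWWWWWW
WWKWBBWW
WWWWBBWW
WWWWBBWW
WWWWWWWW
WWWWWWWW
After op 2 fill(1,0,B) [41 cells changed]:
BBBBBBBB
BBKBBBBB
BBBBBBBB
BBBBBBBB
BBBBBBBB
BBBBBBBB
After op 3 paint(5,0,G):
BBBBBBBB
BBKBBBBB
BBBBBBBB
BBBBBBBB
BBBBBBBB
GBBBBBBB
After op 4 paint(1,3,Y):
BBBBBBBB
BBKYBBBB
BBBBBBBB
BBBBBBBB
BBBBBBBB
GBBBBBBB
After op 5 paint(2,3,W):
BBBBBBBB
BBKYBBBB
BBBWBBBB
BBBBBBBB
BBBBBBBB
GBBBBBBB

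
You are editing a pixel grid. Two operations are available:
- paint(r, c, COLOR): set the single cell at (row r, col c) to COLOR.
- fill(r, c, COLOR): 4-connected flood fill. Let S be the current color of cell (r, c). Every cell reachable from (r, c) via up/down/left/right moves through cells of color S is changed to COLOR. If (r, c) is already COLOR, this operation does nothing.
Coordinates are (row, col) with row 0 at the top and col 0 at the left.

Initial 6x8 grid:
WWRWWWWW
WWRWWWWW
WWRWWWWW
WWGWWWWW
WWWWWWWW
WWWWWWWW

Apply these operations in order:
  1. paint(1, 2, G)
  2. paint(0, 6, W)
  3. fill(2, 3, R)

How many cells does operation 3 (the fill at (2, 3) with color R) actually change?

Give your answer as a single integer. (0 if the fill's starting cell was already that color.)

Answer: 44

Derivation:
After op 1 paint(1,2,G):
WWRWWWWW
WWGWWWWW
WWRWWWWW
WWGWWWWW
WWWWWWWW
WWWWWWWW
After op 2 paint(0,6,W):
WWRWWWWW
WWGWWWWW
WWRWWWWW
WWGWWWWW
WWWWWWWW
WWWWWWWW
After op 3 fill(2,3,R) [44 cells changed]:
RRRRRRRR
RRGRRRRR
RRRRRRRR
RRGRRRRR
RRRRRRRR
RRRRRRRR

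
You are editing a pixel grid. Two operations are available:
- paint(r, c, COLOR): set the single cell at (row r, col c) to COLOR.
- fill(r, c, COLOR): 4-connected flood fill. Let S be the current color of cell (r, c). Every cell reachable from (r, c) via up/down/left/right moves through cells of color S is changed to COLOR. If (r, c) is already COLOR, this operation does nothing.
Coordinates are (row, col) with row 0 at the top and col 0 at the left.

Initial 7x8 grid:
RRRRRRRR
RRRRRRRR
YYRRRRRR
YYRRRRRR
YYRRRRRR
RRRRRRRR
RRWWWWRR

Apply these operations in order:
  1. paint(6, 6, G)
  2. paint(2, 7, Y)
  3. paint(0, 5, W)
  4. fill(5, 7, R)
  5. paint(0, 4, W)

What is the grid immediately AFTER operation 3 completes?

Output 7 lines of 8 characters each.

Answer: RRRRRWRR
RRRRRRRR
YYRRRRRY
YYRRRRRR
YYRRRRRR
RRRRRRRR
RRWWWWGR

Derivation:
After op 1 paint(6,6,G):
RRRRRRRR
RRRRRRRR
YYRRRRRR
YYRRRRRR
YYRRRRRR
RRRRRRRR
RRWWWWGR
After op 2 paint(2,7,Y):
RRRRRRRR
RRRRRRRR
YYRRRRRY
YYRRRRRR
YYRRRRRR
RRRRRRRR
RRWWWWGR
After op 3 paint(0,5,W):
RRRRRWRR
RRRRRRRR
YYRRRRRY
YYRRRRRR
YYRRRRRR
RRRRRRRR
RRWWWWGR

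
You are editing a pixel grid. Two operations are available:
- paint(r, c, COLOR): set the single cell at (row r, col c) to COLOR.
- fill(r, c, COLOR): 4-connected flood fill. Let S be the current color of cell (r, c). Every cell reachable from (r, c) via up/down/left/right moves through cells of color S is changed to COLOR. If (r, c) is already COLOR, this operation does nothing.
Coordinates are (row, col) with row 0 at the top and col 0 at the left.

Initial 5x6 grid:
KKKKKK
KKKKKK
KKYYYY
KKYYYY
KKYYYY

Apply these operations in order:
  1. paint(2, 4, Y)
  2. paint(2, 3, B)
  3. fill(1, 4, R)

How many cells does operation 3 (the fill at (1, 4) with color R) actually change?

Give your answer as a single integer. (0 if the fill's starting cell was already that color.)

After op 1 paint(2,4,Y):
KKKKKK
KKKKKK
KKYYYY
KKYYYY
KKYYYY
After op 2 paint(2,3,B):
KKKKKK
KKKKKK
KKYBYY
KKYYYY
KKYYYY
After op 3 fill(1,4,R) [18 cells changed]:
RRRRRR
RRRRRR
RRYBYY
RRYYYY
RRYYYY

Answer: 18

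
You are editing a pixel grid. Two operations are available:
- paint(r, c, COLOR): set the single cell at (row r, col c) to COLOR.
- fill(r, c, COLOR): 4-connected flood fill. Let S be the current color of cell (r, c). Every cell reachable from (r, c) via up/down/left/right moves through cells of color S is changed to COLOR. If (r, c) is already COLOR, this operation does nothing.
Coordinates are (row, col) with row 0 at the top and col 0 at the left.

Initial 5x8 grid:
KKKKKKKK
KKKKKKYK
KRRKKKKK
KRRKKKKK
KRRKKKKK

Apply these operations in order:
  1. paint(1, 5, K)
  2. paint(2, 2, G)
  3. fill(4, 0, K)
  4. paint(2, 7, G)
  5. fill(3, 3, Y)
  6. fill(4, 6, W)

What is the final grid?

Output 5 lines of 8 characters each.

After op 1 paint(1,5,K):
KKKKKKKK
KKKKKKYK
KRRKKKKK
KRRKKKKK
KRRKKKKK
After op 2 paint(2,2,G):
KKKKKKKK
KKKKKKYK
KRGKKKKK
KRRKKKKK
KRRKKKKK
After op 3 fill(4,0,K) [0 cells changed]:
KKKKKKKK
KKKKKKYK
KRGKKKKK
KRRKKKKK
KRRKKKKK
After op 4 paint(2,7,G):
KKKKKKKK
KKKKKKYK
KRGKKKKG
KRRKKKKK
KRRKKKKK
After op 5 fill(3,3,Y) [32 cells changed]:
YYYYYYYY
YYYYYYYY
YRGYYYYG
YRRYYYYY
YRRYYYYY
After op 6 fill(4,6,W) [33 cells changed]:
WWWWWWWW
WWWWWWWW
WRGWWWWG
WRRWWWWW
WRRWWWWW

Answer: WWWWWWWW
WWWWWWWW
WRGWWWWG
WRRWWWWW
WRRWWWWW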